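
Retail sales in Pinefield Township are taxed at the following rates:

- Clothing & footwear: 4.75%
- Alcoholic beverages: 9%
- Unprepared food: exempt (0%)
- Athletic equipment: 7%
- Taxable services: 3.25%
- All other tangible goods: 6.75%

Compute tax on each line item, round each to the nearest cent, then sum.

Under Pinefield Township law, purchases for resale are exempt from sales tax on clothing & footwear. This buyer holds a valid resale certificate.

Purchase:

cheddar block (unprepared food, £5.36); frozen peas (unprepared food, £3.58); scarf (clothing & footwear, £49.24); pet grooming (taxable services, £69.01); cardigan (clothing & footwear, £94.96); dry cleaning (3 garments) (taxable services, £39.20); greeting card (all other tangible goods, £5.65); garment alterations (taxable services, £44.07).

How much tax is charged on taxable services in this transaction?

£4.94

Pet grooming £69.01: taxable services → 3.25% → £2.24
Dry cleaning (3 garments) £39.20: taxable services → 3.25% → £1.27
Garment alterations £44.07: taxable services → 3.25% → £1.43
Tax on taxable services = £2.24 + £1.27 + £1.43 = £4.94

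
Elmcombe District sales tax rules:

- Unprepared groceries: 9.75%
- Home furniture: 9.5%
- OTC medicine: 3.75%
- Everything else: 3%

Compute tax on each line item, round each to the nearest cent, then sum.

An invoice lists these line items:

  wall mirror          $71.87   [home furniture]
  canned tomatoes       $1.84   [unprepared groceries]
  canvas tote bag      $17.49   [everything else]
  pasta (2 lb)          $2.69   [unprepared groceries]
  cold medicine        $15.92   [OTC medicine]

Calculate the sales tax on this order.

Wall mirror $71.87: home furniture → 9.5% → $6.83
Canned tomatoes $1.84: unprepared groceries → 9.75% → $0.18
Canvas tote bag $17.49: everything else → 3% → $0.52
Pasta (2 lb) $2.69: unprepared groceries → 9.75% → $0.26
Cold medicine $15.92: OTC medicine → 3.75% → $0.60
Total tax = $6.83 + $0.18 + $0.52 + $0.26 + $0.60 = $8.39

$8.39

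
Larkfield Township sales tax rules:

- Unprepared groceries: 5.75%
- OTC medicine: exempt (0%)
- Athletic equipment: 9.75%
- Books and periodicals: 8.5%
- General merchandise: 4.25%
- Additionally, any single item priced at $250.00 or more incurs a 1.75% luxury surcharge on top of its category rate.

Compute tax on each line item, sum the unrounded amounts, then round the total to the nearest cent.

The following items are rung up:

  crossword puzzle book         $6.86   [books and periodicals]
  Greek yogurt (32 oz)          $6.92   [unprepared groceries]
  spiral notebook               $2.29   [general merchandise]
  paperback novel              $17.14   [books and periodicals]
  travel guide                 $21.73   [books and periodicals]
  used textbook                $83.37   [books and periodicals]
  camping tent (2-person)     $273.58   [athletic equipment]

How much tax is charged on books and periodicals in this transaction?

$10.97

Crossword puzzle book $6.86: books and periodicals → 8.5% → $0.5831
Paperback novel $17.14: books and periodicals → 8.5% → $1.4569
Travel guide $21.73: books and periodicals → 8.5% → $1.84705
Used textbook $83.37: books and periodicals → 8.5% → $7.08645
Tax on books and periodicals: unrounded sum = $10.9735 → $10.97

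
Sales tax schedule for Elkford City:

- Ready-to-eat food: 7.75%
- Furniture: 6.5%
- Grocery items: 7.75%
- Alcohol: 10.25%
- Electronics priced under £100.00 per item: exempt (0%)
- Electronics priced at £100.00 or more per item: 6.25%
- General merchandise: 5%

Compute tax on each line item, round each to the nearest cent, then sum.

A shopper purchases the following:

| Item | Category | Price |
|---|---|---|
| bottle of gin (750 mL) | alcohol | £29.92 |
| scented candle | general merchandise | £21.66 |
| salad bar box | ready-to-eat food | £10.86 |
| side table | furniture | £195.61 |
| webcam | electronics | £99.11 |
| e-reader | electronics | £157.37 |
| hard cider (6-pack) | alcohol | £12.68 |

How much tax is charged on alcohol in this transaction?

£4.37

Bottle of gin (750 mL) £29.92: alcohol → 10.25% → £3.07
Hard cider (6-pack) £12.68: alcohol → 10.25% → £1.30
Tax on alcohol = £3.07 + £1.30 = £4.37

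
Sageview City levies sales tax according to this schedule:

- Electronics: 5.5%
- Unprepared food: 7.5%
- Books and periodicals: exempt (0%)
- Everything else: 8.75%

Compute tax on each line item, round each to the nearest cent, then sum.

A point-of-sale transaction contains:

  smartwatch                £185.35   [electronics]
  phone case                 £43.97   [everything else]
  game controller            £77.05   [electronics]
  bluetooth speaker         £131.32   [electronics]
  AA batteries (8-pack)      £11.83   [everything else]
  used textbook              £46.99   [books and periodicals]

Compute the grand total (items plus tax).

Smartwatch £185.35: electronics → 5.5% → £10.19
Phone case £43.97: everything else → 8.75% → £3.85
Game controller £77.05: electronics → 5.5% → £4.24
Bluetooth speaker £131.32: electronics → 5.5% → £7.22
AA batteries (8-pack) £11.83: everything else → 8.75% → £1.04
Used textbook £46.99: books and periodicals → 0% → £0.00
Subtotal = £496.51; tax = £26.54; total due = £523.05

£523.05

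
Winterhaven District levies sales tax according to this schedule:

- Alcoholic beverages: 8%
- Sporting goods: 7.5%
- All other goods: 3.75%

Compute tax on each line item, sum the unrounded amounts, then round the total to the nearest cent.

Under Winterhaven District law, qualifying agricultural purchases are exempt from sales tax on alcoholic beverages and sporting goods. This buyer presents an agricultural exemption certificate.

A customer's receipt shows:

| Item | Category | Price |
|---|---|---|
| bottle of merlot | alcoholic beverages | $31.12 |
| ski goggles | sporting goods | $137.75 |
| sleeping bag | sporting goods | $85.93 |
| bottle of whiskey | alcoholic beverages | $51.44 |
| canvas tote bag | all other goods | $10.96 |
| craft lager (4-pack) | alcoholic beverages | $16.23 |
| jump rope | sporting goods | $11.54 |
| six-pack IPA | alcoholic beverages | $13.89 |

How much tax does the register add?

Bottle of merlot $31.12: alcoholic beverages, buyer-exempt → 0% → $0.00
Ski goggles $137.75: sporting goods, buyer-exempt → 0% → $0.00
Sleeping bag $85.93: sporting goods, buyer-exempt → 0% → $0.00
Bottle of whiskey $51.44: alcoholic beverages, buyer-exempt → 0% → $0.00
Canvas tote bag $10.96: all other goods → 3.75% → $0.411
Craft lager (4-pack) $16.23: alcoholic beverages, buyer-exempt → 0% → $0.00
Jump rope $11.54: sporting goods, buyer-exempt → 0% → $0.00
Six-pack IPA $13.89: alcoholic beverages, buyer-exempt → 0% → $0.00
Unrounded tax sum = $0.411 → $0.41

$0.41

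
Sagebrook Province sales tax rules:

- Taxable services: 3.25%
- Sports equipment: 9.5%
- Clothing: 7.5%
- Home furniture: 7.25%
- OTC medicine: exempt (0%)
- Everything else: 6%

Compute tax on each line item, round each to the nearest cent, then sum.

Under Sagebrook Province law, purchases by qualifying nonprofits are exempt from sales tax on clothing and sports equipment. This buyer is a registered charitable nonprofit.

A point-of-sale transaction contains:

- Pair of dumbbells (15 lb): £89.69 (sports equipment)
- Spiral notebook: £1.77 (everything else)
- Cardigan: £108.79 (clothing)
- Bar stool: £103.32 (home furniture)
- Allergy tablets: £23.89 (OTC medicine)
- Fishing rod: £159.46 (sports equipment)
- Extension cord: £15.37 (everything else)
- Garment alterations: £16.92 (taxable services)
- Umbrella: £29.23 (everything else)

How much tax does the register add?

Pair of dumbbells (15 lb) £89.69: sports equipment, buyer-exempt → 0% → £0.00
Spiral notebook £1.77: everything else → 6% → £0.11
Cardigan £108.79: clothing, buyer-exempt → 0% → £0.00
Bar stool £103.32: home furniture → 7.25% → £7.49
Allergy tablets £23.89: OTC medicine → 0% → £0.00
Fishing rod £159.46: sports equipment, buyer-exempt → 0% → £0.00
Extension cord £15.37: everything else → 6% → £0.92
Garment alterations £16.92: taxable services → 3.25% → £0.55
Umbrella £29.23: everything else → 6% → £1.75
Total tax = £0.11 + £7.49 + £0.92 + £0.55 + £1.75 = £10.82

£10.82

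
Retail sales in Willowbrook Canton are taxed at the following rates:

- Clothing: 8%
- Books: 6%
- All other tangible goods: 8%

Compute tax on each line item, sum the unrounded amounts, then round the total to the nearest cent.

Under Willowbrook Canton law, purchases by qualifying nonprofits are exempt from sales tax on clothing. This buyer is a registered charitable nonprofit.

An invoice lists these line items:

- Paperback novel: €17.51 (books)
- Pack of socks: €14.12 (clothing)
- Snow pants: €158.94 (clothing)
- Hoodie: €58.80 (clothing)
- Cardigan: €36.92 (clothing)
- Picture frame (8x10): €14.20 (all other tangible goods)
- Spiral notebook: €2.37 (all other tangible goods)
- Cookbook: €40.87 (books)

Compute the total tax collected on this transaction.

Paperback novel €17.51: books → 6% → €1.0506
Pack of socks €14.12: clothing, buyer-exempt → 0% → €0.00
Snow pants €158.94: clothing, buyer-exempt → 0% → €0.00
Hoodie €58.80: clothing, buyer-exempt → 0% → €0.00
Cardigan €36.92: clothing, buyer-exempt → 0% → €0.00
Picture frame (8x10) €14.20: all other tangible goods → 8% → €1.136
Spiral notebook €2.37: all other tangible goods → 8% → €0.1896
Cookbook €40.87: books → 6% → €2.4522
Unrounded tax sum = €4.8284 → €4.83

€4.83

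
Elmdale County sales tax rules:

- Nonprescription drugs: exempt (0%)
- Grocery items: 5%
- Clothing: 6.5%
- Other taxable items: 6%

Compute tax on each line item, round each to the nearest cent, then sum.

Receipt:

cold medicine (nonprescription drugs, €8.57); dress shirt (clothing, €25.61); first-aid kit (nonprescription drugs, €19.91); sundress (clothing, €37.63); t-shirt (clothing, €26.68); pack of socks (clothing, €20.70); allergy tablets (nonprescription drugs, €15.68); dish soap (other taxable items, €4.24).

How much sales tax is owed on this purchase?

€7.44

Cold medicine €8.57: nonprescription drugs → 0% → €0.00
Dress shirt €25.61: clothing → 6.5% → €1.66
First-aid kit €19.91: nonprescription drugs → 0% → €0.00
Sundress €37.63: clothing → 6.5% → €2.45
T-shirt €26.68: clothing → 6.5% → €1.73
Pack of socks €20.70: clothing → 6.5% → €1.35
Allergy tablets €15.68: nonprescription drugs → 0% → €0.00
Dish soap €4.24: other taxable items → 6% → €0.25
Total tax = €1.66 + €2.45 + €1.73 + €1.35 + €0.25 = €7.44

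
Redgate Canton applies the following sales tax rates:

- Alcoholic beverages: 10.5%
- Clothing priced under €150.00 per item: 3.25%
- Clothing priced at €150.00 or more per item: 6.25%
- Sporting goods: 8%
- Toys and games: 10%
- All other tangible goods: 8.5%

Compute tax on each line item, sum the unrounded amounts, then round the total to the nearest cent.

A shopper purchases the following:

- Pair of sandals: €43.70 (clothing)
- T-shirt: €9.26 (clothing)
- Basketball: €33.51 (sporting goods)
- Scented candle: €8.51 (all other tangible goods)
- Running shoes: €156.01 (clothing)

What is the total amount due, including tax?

Pair of sandals €43.70: clothing, under €150.00 → 3.25% → €1.42025
T-shirt €9.26: clothing, under €150.00 → 3.25% → €0.30095
Basketball €33.51: sporting goods → 8% → €2.6808
Scented candle €8.51: all other tangible goods → 8.5% → €0.72335
Running shoes €156.01: clothing, €150.00 or more → 6.25% → €9.750625
Subtotal = €250.99; unrounded tax = €14.875975 → €14.88; total due = €265.87

€265.87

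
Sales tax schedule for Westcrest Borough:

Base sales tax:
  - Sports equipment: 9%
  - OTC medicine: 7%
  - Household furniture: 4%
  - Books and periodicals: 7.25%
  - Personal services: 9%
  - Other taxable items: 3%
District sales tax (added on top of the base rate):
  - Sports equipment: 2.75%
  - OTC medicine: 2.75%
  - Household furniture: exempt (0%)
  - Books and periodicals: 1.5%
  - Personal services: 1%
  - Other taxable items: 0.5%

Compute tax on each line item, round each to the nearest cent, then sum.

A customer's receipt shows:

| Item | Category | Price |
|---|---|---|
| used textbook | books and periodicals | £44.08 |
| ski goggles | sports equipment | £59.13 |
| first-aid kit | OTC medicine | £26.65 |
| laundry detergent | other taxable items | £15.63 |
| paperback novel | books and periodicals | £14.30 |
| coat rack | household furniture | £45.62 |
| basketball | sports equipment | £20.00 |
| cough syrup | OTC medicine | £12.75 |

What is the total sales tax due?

Used textbook £44.08: books and periodicals → 7.25% + 1.5% district = 8.75% → £3.86
Ski goggles £59.13: sports equipment → 9% + 2.75% district = 11.75% → £6.95
First-aid kit £26.65: OTC medicine → 7% + 2.75% district = 9.75% → £2.60
Laundry detergent £15.63: other taxable items → 3% + 0.5% district = 3.5% → £0.55
Paperback novel £14.30: books and periodicals → 7.25% + 1.5% district = 8.75% → £1.25
Coat rack £45.62: household furniture → 4% + 0% district = 4% → £1.82
Basketball £20.00: sports equipment → 9% + 2.75% district = 11.75% → £2.35
Cough syrup £12.75: OTC medicine → 7% + 2.75% district = 9.75% → £1.24
Total tax = £3.86 + £6.95 + £2.60 + £0.55 + £1.25 + £1.82 + £2.35 + £1.24 = £20.62

£20.62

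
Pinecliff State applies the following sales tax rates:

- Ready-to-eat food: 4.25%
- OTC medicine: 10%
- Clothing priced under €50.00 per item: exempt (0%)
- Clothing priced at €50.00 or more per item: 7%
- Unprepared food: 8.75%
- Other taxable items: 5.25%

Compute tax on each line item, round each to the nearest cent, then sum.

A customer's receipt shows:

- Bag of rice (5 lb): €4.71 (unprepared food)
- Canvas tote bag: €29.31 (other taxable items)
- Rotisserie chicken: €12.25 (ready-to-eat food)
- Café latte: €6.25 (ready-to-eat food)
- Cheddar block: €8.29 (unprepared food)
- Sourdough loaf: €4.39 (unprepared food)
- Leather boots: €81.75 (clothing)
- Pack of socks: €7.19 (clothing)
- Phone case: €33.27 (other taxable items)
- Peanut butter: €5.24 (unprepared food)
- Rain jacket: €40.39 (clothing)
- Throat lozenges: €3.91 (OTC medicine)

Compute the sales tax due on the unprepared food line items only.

€1.98

Bag of rice (5 lb) €4.71: unprepared food → 8.75% → €0.41
Cheddar block €8.29: unprepared food → 8.75% → €0.73
Sourdough loaf €4.39: unprepared food → 8.75% → €0.38
Peanut butter €5.24: unprepared food → 8.75% → €0.46
Tax on unprepared food = €0.41 + €0.73 + €0.38 + €0.46 = €1.98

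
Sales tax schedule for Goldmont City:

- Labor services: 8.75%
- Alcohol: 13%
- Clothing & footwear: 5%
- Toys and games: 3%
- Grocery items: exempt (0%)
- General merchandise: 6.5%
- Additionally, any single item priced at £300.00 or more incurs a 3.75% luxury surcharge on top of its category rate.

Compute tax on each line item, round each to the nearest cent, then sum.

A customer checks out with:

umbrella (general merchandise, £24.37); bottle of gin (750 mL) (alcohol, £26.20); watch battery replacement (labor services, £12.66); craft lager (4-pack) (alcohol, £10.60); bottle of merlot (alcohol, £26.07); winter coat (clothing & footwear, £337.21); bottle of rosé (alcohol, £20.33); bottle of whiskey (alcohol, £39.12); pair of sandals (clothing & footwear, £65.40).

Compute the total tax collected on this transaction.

Umbrella £24.37: general merchandise → 6.5% → £1.58
Bottle of gin (750 mL) £26.20: alcohol → 13% → £3.41
Watch battery replacement £12.66: labor services → 8.75% → £1.11
Craft lager (4-pack) £10.60: alcohol → 13% → £1.38
Bottle of merlot £26.07: alcohol → 13% → £3.39
Winter coat £337.21: clothing & footwear → 5% + 3.75% surcharge = 8.75% → £29.51
Bottle of rosé £20.33: alcohol → 13% → £2.64
Bottle of whiskey £39.12: alcohol → 13% → £5.09
Pair of sandals £65.40: clothing & footwear → 5% → £3.27
Total tax = £1.58 + £3.41 + £1.11 + £1.38 + £3.39 + £29.51 + £2.64 + £5.09 + £3.27 = £51.38

£51.38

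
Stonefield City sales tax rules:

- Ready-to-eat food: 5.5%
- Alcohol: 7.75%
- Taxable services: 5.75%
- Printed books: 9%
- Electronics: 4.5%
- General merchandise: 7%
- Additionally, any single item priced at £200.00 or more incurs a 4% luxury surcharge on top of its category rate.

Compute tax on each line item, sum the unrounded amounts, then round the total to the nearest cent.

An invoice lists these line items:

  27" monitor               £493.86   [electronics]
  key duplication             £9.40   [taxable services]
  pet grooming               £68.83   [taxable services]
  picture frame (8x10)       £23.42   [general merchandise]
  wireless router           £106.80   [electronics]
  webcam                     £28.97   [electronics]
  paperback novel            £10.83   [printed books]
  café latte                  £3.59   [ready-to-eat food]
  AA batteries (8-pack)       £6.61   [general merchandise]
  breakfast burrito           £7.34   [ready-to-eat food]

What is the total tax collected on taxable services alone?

Key duplication £9.40: taxable services → 5.75% → £0.5405
Pet grooming £68.83: taxable services → 5.75% → £3.957725
Tax on taxable services: unrounded sum = £4.498225 → £4.50

£4.50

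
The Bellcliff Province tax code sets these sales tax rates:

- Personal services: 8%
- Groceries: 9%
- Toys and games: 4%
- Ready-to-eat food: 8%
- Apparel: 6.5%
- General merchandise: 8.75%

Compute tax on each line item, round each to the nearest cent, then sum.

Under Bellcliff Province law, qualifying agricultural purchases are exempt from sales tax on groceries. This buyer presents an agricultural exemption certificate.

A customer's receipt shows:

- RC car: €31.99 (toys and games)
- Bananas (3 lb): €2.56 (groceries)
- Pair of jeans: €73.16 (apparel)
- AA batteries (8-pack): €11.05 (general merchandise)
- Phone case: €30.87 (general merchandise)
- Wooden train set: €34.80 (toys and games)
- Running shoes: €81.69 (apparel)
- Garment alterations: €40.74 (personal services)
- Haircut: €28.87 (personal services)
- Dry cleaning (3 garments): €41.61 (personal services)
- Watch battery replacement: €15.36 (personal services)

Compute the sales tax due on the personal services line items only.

€10.13

Garment alterations €40.74: personal services → 8% → €3.26
Haircut €28.87: personal services → 8% → €2.31
Dry cleaning (3 garments) €41.61: personal services → 8% → €3.33
Watch battery replacement €15.36: personal services → 8% → €1.23
Tax on personal services = €3.26 + €2.31 + €3.33 + €1.23 = €10.13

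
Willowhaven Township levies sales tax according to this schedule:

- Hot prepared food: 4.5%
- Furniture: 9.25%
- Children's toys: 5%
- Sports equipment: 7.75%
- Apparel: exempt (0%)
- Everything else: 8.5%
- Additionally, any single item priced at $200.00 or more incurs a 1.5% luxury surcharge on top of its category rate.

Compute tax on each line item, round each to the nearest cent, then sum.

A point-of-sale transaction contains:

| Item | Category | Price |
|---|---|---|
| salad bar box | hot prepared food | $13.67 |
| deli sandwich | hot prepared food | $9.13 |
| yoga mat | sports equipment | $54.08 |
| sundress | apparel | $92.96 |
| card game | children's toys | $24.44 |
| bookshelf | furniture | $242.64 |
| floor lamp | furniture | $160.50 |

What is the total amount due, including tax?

$644.79

Salad bar box $13.67: hot prepared food → 4.5% → $0.62
Deli sandwich $9.13: hot prepared food → 4.5% → $0.41
Yoga mat $54.08: sports equipment → 7.75% → $4.19
Sundress $92.96: apparel → 0% → $0.00
Card game $24.44: children's toys → 5% → $1.22
Bookshelf $242.64: furniture → 9.25% + 1.5% surcharge = 10.75% → $26.08
Floor lamp $160.50: furniture → 9.25% → $14.85
Subtotal = $597.42; tax = $47.37; total due = $644.79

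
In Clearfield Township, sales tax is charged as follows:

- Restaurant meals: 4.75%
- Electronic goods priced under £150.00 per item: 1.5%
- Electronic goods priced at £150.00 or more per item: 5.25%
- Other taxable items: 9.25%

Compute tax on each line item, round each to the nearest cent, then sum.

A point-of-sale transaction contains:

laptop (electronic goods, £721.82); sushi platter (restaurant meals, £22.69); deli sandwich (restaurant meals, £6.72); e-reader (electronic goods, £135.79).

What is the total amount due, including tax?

Laptop £721.82: electronic goods, £150.00 or more → 5.25% → £37.90
Sushi platter £22.69: restaurant meals → 4.75% → £1.08
Deli sandwich £6.72: restaurant meals → 4.75% → £0.32
E-reader £135.79: electronic goods, under £150.00 → 1.5% → £2.04
Subtotal = £887.02; tax = £41.34; total due = £928.36

£928.36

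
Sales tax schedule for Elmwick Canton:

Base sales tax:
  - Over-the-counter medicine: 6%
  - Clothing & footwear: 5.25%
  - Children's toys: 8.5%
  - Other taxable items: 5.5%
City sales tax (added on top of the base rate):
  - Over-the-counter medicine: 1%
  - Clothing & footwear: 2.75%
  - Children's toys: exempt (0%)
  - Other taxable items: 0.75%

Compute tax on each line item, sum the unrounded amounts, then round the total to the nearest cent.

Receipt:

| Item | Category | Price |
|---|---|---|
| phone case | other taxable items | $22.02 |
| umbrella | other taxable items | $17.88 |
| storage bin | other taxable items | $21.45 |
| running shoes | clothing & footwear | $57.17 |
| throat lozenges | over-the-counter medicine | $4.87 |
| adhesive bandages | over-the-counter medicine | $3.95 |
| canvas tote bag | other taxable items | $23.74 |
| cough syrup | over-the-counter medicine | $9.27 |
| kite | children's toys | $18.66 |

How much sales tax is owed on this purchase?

$12.74

Phone case $22.02: other taxable items → 5.5% + 0.75% city = 6.25% → $1.37625
Umbrella $17.88: other taxable items → 5.5% + 0.75% city = 6.25% → $1.1175
Storage bin $21.45: other taxable items → 5.5% + 0.75% city = 6.25% → $1.340625
Running shoes $57.17: clothing & footwear → 5.25% + 2.75% city = 8% → $4.5736
Throat lozenges $4.87: over-the-counter medicine → 6% + 1% city = 7% → $0.3409
Adhesive bandages $3.95: over-the-counter medicine → 6% + 1% city = 7% → $0.2765
Canvas tote bag $23.74: other taxable items → 5.5% + 0.75% city = 6.25% → $1.48375
Cough syrup $9.27: over-the-counter medicine → 6% + 1% city = 7% → $0.6489
Kite $18.66: children's toys → 8.5% + 0% city = 8.5% → $1.5861
Unrounded tax sum = $12.744125 → $12.74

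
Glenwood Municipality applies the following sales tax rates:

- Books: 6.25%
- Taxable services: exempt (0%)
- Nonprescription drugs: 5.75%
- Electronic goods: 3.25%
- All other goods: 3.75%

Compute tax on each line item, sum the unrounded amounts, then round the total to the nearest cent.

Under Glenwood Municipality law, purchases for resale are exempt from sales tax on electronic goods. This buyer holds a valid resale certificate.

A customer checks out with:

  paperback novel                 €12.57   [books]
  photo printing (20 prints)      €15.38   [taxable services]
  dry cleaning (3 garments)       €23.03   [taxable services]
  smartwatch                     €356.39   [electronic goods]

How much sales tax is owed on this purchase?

Paperback novel €12.57: books → 6.25% → €0.785625
Photo printing (20 prints) €15.38: taxable services → 0% → €0.00
Dry cleaning (3 garments) €23.03: taxable services → 0% → €0.00
Smartwatch €356.39: electronic goods, buyer-exempt → 0% → €0.00
Unrounded tax sum = €0.785625 → €0.79

€0.79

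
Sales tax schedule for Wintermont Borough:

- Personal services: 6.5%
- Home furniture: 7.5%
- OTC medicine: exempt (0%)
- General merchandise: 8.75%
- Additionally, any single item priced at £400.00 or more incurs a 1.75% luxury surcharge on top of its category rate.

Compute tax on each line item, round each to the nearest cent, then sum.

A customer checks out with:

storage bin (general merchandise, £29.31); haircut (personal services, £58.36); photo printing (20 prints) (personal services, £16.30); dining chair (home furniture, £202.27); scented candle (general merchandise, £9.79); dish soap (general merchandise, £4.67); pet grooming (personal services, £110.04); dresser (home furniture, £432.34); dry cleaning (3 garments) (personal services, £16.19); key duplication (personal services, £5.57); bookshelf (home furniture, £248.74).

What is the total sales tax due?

Storage bin £29.31: general merchandise → 8.75% → £2.56
Haircut £58.36: personal services → 6.5% → £3.79
Photo printing (20 prints) £16.30: personal services → 6.5% → £1.06
Dining chair £202.27: home furniture → 7.5% → £15.17
Scented candle £9.79: general merchandise → 8.75% → £0.86
Dish soap £4.67: general merchandise → 8.75% → £0.41
Pet grooming £110.04: personal services → 6.5% → £7.15
Dresser £432.34: home furniture → 7.5% + 1.75% surcharge = 9.25% → £39.99
Dry cleaning (3 garments) £16.19: personal services → 6.5% → £1.05
Key duplication £5.57: personal services → 6.5% → £0.36
Bookshelf £248.74: home furniture → 7.5% → £18.66
Total tax = £2.56 + £3.79 + £1.06 + £15.17 + £0.86 + £0.41 + £7.15 + £39.99 + £1.05 + £0.36 + £18.66 = £91.06

£91.06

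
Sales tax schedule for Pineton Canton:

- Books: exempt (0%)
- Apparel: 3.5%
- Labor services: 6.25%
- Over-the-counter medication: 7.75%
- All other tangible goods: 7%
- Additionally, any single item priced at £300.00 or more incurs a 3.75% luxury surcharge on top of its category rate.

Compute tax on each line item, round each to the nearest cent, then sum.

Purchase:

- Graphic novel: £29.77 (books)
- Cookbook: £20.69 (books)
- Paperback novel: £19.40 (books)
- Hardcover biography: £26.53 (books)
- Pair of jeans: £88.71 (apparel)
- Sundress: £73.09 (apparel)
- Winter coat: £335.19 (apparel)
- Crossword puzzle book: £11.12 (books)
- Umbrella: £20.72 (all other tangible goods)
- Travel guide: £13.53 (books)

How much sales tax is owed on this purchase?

Graphic novel £29.77: books → 0% → £0.00
Cookbook £20.69: books → 0% → £0.00
Paperback novel £19.40: books → 0% → £0.00
Hardcover biography £26.53: books → 0% → £0.00
Pair of jeans £88.71: apparel → 3.5% → £3.10
Sundress £73.09: apparel → 3.5% → £2.56
Winter coat £335.19: apparel → 3.5% + 3.75% surcharge = 7.25% → £24.30
Crossword puzzle book £11.12: books → 0% → £0.00
Umbrella £20.72: all other tangible goods → 7% → £1.45
Travel guide £13.53: books → 0% → £0.00
Total tax = £3.10 + £2.56 + £24.30 + £1.45 = £31.41

£31.41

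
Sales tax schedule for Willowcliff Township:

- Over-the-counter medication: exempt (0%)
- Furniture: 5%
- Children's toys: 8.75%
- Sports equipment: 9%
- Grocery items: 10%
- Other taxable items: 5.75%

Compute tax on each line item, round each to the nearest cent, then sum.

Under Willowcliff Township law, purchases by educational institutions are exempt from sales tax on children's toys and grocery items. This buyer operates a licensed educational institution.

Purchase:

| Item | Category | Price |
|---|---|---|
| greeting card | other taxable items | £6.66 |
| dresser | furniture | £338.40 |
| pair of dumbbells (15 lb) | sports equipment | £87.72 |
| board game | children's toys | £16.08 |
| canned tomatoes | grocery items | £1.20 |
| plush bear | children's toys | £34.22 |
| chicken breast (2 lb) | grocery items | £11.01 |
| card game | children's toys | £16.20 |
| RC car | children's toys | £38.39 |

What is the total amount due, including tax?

£575.07

Greeting card £6.66: other taxable items → 5.75% → £0.38
Dresser £338.40: furniture → 5% → £16.92
Pair of dumbbells (15 lb) £87.72: sports equipment → 9% → £7.89
Board game £16.08: children's toys, buyer-exempt → 0% → £0.00
Canned tomatoes £1.20: grocery items, buyer-exempt → 0% → £0.00
Plush bear £34.22: children's toys, buyer-exempt → 0% → £0.00
Chicken breast (2 lb) £11.01: grocery items, buyer-exempt → 0% → £0.00
Card game £16.20: children's toys, buyer-exempt → 0% → £0.00
RC car £38.39: children's toys, buyer-exempt → 0% → £0.00
Subtotal = £549.88; tax = £25.19; total due = £575.07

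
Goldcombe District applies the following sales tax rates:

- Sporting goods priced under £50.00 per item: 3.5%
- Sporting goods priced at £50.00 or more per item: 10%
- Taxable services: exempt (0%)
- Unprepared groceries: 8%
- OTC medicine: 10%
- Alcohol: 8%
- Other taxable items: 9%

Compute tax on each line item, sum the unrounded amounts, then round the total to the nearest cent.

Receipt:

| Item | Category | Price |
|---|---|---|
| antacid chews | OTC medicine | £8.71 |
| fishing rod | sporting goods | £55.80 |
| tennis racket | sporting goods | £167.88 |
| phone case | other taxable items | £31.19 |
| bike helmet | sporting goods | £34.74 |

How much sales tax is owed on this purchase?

£27.26

Antacid chews £8.71: OTC medicine → 10% → £0.871
Fishing rod £55.80: sporting goods, £50.00 or more → 10% → £5.58
Tennis racket £167.88: sporting goods, £50.00 or more → 10% → £16.788
Phone case £31.19: other taxable items → 9% → £2.8071
Bike helmet £34.74: sporting goods, under £50.00 → 3.5% → £1.2159
Unrounded tax sum = £27.262 → £27.26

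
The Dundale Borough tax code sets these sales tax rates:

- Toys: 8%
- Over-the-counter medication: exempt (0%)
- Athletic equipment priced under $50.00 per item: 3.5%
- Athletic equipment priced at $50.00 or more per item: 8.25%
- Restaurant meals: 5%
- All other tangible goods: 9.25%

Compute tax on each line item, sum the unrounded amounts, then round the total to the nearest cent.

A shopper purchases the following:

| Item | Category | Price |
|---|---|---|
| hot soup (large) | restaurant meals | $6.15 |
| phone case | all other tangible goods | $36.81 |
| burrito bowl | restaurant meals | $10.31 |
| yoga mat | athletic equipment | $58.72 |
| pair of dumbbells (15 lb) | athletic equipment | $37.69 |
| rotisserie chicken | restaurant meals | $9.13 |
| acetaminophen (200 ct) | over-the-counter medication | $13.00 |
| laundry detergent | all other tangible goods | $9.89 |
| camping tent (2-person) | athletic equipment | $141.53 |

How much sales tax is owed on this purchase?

Hot soup (large) $6.15: restaurant meals → 5% → $0.3075
Phone case $36.81: all other tangible goods → 9.25% → $3.404925
Burrito bowl $10.31: restaurant meals → 5% → $0.5155
Yoga mat $58.72: athletic equipment, $50.00 or more → 8.25% → $4.8444
Pair of dumbbells (15 lb) $37.69: athletic equipment, under $50.00 → 3.5% → $1.31915
Rotisserie chicken $9.13: restaurant meals → 5% → $0.4565
Acetaminophen (200 ct) $13.00: over-the-counter medication → 0% → $0.00
Laundry detergent $9.89: all other tangible goods → 9.25% → $0.914825
Camping tent (2-person) $141.53: athletic equipment, $50.00 or more → 8.25% → $11.676225
Unrounded tax sum = $23.439025 → $23.44

$23.44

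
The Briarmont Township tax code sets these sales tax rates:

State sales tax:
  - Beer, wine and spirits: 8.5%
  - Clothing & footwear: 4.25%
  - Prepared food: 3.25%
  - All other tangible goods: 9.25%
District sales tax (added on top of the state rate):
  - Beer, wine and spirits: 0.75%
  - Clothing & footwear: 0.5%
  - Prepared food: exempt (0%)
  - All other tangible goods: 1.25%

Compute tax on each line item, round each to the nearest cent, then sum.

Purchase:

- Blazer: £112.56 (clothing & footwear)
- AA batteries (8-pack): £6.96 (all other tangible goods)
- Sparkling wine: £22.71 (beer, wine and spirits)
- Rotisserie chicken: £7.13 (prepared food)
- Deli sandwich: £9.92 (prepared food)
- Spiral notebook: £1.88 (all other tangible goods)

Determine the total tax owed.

Blazer £112.56: clothing & footwear → 4.25% + 0.5% district = 4.75% → £5.35
AA batteries (8-pack) £6.96: all other tangible goods → 9.25% + 1.25% district = 10.5% → £0.73
Sparkling wine £22.71: beer, wine and spirits → 8.5% + 0.75% district = 9.25% → £2.10
Rotisserie chicken £7.13: prepared food → 3.25% + 0% district = 3.25% → £0.23
Deli sandwich £9.92: prepared food → 3.25% + 0% district = 3.25% → £0.32
Spiral notebook £1.88: all other tangible goods → 9.25% + 1.25% district = 10.5% → £0.20
Total tax = £5.35 + £0.73 + £2.10 + £0.23 + £0.32 + £0.20 = £8.93

£8.93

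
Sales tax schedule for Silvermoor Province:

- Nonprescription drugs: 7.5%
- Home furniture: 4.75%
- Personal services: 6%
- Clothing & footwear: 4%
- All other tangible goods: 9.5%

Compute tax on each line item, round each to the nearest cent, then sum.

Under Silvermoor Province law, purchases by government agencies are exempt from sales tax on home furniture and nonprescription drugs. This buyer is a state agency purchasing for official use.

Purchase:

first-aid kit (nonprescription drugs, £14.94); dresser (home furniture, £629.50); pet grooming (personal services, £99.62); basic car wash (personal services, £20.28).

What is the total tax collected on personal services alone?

£7.20

Pet grooming £99.62: personal services → 6% → £5.98
Basic car wash £20.28: personal services → 6% → £1.22
Tax on personal services = £5.98 + £1.22 = £7.20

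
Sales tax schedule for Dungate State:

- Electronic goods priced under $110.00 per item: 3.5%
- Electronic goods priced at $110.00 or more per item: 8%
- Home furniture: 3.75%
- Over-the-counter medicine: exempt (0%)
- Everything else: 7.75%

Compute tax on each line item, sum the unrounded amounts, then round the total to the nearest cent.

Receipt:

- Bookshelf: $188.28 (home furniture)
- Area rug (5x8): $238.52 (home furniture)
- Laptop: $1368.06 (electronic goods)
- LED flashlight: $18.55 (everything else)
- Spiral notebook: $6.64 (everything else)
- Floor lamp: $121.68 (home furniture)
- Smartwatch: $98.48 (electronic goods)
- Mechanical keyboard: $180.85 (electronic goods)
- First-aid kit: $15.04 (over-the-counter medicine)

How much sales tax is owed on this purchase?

$149.88

Bookshelf $188.28: home furniture → 3.75% → $7.0605
Area rug (5x8) $238.52: home furniture → 3.75% → $8.9445
Laptop $1368.06: electronic goods, $110.00 or more → 8% → $109.4448
LED flashlight $18.55: everything else → 7.75% → $1.437625
Spiral notebook $6.64: everything else → 7.75% → $0.5146
Floor lamp $121.68: home furniture → 3.75% → $4.563
Smartwatch $98.48: electronic goods, under $110.00 → 3.5% → $3.4468
Mechanical keyboard $180.85: electronic goods, $110.00 or more → 8% → $14.468
First-aid kit $15.04: over-the-counter medicine → 0% → $0.00
Unrounded tax sum = $149.879825 → $149.88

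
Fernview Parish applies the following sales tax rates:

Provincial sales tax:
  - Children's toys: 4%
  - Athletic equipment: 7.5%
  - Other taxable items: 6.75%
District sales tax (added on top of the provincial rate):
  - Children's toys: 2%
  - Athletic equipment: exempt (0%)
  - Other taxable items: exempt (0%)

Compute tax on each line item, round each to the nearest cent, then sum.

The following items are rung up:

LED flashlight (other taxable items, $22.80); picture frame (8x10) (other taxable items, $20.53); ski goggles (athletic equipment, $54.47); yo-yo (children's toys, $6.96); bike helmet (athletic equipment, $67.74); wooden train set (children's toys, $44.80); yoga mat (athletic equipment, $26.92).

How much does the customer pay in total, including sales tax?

LED flashlight $22.80: other taxable items → 6.75% + 0% district = 6.75% → $1.54
Picture frame (8x10) $20.53: other taxable items → 6.75% + 0% district = 6.75% → $1.39
Ski goggles $54.47: athletic equipment → 7.5% + 0% district = 7.5% → $4.09
Yo-yo $6.96: children's toys → 4% + 2% district = 6% → $0.42
Bike helmet $67.74: athletic equipment → 7.5% + 0% district = 7.5% → $5.08
Wooden train set $44.80: children's toys → 4% + 2% district = 6% → $2.69
Yoga mat $26.92: athletic equipment → 7.5% + 0% district = 7.5% → $2.02
Subtotal = $244.22; tax = $17.23; total due = $261.45

$261.45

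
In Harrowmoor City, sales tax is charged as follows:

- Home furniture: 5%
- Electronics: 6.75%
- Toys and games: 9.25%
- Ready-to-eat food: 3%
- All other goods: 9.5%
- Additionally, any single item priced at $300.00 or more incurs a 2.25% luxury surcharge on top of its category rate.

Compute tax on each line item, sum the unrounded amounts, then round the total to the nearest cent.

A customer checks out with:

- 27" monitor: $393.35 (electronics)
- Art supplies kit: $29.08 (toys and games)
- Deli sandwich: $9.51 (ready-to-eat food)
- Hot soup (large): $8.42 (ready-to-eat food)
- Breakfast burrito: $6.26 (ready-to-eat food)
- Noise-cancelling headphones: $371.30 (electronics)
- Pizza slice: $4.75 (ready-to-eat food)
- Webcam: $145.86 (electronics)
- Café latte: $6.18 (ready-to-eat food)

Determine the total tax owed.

27" monitor $393.35: electronics → 6.75% + 2.25% surcharge = 9% → $35.4015
Art supplies kit $29.08: toys and games → 9.25% → $2.6899
Deli sandwich $9.51: ready-to-eat food → 3% → $0.2853
Hot soup (large) $8.42: ready-to-eat food → 3% → $0.2526
Breakfast burrito $6.26: ready-to-eat food → 3% → $0.1878
Noise-cancelling headphones $371.30: electronics → 6.75% + 2.25% surcharge = 9% → $33.417
Pizza slice $4.75: ready-to-eat food → 3% → $0.1425
Webcam $145.86: electronics → 6.75% → $9.84555
Café latte $6.18: ready-to-eat food → 3% → $0.1854
Unrounded tax sum = $82.40755 → $82.41

$82.41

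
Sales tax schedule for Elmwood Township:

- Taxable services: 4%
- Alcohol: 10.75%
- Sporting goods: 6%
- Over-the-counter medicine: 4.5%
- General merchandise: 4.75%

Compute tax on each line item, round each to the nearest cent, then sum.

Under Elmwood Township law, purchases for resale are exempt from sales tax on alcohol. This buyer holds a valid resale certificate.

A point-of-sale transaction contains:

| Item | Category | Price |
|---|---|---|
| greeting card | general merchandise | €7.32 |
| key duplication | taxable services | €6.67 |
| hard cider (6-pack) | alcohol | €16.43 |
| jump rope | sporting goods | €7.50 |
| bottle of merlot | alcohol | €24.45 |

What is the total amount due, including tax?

€63.44

Greeting card €7.32: general merchandise → 4.75% → €0.35
Key duplication €6.67: taxable services → 4% → €0.27
Hard cider (6-pack) €16.43: alcohol, buyer-exempt → 0% → €0.00
Jump rope €7.50: sporting goods → 6% → €0.45
Bottle of merlot €24.45: alcohol, buyer-exempt → 0% → €0.00
Subtotal = €62.37; tax = €1.07; total due = €63.44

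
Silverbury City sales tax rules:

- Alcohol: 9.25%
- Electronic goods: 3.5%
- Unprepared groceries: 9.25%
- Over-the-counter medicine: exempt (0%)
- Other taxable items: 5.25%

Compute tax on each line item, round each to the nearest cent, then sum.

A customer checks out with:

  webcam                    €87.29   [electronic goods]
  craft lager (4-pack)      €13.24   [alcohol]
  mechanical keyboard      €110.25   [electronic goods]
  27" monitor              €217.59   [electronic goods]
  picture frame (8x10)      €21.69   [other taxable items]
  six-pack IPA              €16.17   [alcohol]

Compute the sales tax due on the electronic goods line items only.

€14.54

Webcam €87.29: electronic goods → 3.5% → €3.06
Mechanical keyboard €110.25: electronic goods → 3.5% → €3.86
27" monitor €217.59: electronic goods → 3.5% → €7.62
Tax on electronic goods = €3.06 + €3.86 + €7.62 = €14.54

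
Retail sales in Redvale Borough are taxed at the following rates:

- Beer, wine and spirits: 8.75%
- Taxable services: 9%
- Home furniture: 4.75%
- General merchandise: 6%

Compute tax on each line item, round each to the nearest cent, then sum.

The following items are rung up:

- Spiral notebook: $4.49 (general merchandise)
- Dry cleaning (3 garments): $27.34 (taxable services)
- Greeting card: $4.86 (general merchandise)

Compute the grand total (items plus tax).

$39.71

Spiral notebook $4.49: general merchandise → 6% → $0.27
Dry cleaning (3 garments) $27.34: taxable services → 9% → $2.46
Greeting card $4.86: general merchandise → 6% → $0.29
Subtotal = $36.69; tax = $3.02; total due = $39.71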